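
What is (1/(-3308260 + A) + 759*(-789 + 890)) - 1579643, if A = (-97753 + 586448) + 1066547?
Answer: -2634758005713/1753018 ≈ -1.5030e+6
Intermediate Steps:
A = 1555242 (A = 488695 + 1066547 = 1555242)
(1/(-3308260 + A) + 759*(-789 + 890)) - 1579643 = (1/(-3308260 + 1555242) + 759*(-789 + 890)) - 1579643 = (1/(-1753018) + 759*101) - 1579643 = (-1/1753018 + 76659) - 1579643 = 134384606861/1753018 - 1579643 = -2634758005713/1753018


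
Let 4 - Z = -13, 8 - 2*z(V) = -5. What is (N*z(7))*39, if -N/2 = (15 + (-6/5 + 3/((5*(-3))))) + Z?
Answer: -77571/5 ≈ -15514.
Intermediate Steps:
z(V) = 13/2 (z(V) = 4 - 1/2*(-5) = 4 + 5/2 = 13/2)
Z = 17 (Z = 4 - 1*(-13) = 4 + 13 = 17)
N = -306/5 (N = -2*((15 + (-6/5 + 3/((5*(-3))))) + 17) = -2*((15 + (-6*1/5 + 3/(-15))) + 17) = -2*((15 + (-6/5 + 3*(-1/15))) + 17) = -2*((15 + (-6/5 - 1/5)) + 17) = -2*((15 - 7/5) + 17) = -2*(68/5 + 17) = -2*153/5 = -306/5 ≈ -61.200)
(N*z(7))*39 = -306/5*13/2*39 = -1989/5*39 = -77571/5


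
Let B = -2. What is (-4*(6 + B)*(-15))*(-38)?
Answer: -9120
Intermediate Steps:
(-4*(6 + B)*(-15))*(-38) = (-4*(6 - 2)*(-15))*(-38) = (-4*4*(-15))*(-38) = -16*(-15)*(-38) = 240*(-38) = -9120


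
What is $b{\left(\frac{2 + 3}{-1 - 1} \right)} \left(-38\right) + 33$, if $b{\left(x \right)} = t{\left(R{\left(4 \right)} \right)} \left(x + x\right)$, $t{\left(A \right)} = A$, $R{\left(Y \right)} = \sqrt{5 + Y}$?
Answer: $603$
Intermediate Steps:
$b{\left(x \right)} = 6 x$ ($b{\left(x \right)} = \sqrt{5 + 4} \left(x + x\right) = \sqrt{9} \cdot 2 x = 3 \cdot 2 x = 6 x$)
$b{\left(\frac{2 + 3}{-1 - 1} \right)} \left(-38\right) + 33 = 6 \frac{2 + 3}{-1 - 1} \left(-38\right) + 33 = 6 \frac{5}{-2} \left(-38\right) + 33 = 6 \cdot 5 \left(- \frac{1}{2}\right) \left(-38\right) + 33 = 6 \left(- \frac{5}{2}\right) \left(-38\right) + 33 = \left(-15\right) \left(-38\right) + 33 = 570 + 33 = 603$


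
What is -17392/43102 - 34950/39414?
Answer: -182658599/141568519 ≈ -1.2902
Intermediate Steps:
-17392/43102 - 34950/39414 = -17392*1/43102 - 34950*1/39414 = -8696/21551 - 5825/6569 = -182658599/141568519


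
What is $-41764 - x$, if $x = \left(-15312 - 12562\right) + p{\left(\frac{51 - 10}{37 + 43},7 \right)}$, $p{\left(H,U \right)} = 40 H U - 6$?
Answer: $- \frac{28055}{2} \approx -14028.0$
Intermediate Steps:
$p{\left(H,U \right)} = -6 + 40 H U$ ($p{\left(H,U \right)} = 40 H U - 6 = -6 + 40 H U$)
$x = - \frac{55473}{2}$ ($x = \left(-15312 - 12562\right) - \left(6 - 40 \frac{51 - 10}{37 + 43} \cdot 7\right) = -27874 - \left(6 - 40 \cdot \frac{41}{80} \cdot 7\right) = -27874 - \left(6 - 40 \cdot 41 \cdot \frac{1}{80} \cdot 7\right) = -27874 - \left(6 - \frac{287}{2}\right) = -27874 + \left(-6 + \frac{287}{2}\right) = -27874 + \frac{275}{2} = - \frac{55473}{2} \approx -27737.0$)
$-41764 - x = -41764 - - \frac{55473}{2} = -41764 + \frac{55473}{2} = - \frac{28055}{2}$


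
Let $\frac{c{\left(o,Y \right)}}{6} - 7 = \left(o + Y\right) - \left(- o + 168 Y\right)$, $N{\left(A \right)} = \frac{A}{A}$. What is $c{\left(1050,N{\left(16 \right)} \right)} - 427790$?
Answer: $-416150$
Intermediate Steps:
$N{\left(A \right)} = 1$
$c{\left(o,Y \right)} = 42 - 1002 Y + 12 o$ ($c{\left(o,Y \right)} = 42 + 6 \left(\left(o + Y\right) - \left(- o + 168 Y\right)\right) = 42 + 6 \left(\left(Y + o\right) - \left(- o + 168 Y\right)\right) = 42 + 6 \left(- 167 Y + 2 o\right) = 42 - \left(- 12 o + 1002 Y\right) = 42 - 1002 Y + 12 o$)
$c{\left(1050,N{\left(16 \right)} \right)} - 427790 = \left(42 - 1002 + 12 \cdot 1050\right) - 427790 = \left(42 - 1002 + 12600\right) - 427790 = 11640 - 427790 = -416150$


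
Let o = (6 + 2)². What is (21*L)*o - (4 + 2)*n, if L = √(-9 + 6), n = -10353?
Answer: 62118 + 1344*I*√3 ≈ 62118.0 + 2327.9*I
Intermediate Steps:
L = I*√3 (L = √(-3) = I*√3 ≈ 1.732*I)
o = 64 (o = 8² = 64)
(21*L)*o - (4 + 2)*n = (21*(I*√3))*64 - (4 + 2)*(-10353) = (21*I*√3)*64 - 6*(-10353) = 1344*I*√3 - 1*(-62118) = 1344*I*√3 + 62118 = 62118 + 1344*I*√3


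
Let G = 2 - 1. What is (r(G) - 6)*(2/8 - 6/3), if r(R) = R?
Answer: 35/4 ≈ 8.7500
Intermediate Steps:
G = 1
(r(G) - 6)*(2/8 - 6/3) = (1 - 6)*(2/8 - 6/3) = -5*(2*(⅛) - 6*⅓) = -5*(¼ - 2) = -5*(-7/4) = 35/4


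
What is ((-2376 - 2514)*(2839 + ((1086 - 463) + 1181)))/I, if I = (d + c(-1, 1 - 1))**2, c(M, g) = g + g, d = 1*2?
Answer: -11352135/2 ≈ -5.6761e+6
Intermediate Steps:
d = 2
c(M, g) = 2*g
I = 4 (I = (2 + 2*(1 - 1))**2 = (2 + 2*0)**2 = (2 + 0)**2 = 2**2 = 4)
((-2376 - 2514)*(2839 + ((1086 - 463) + 1181)))/I = ((-2376 - 2514)*(2839 + ((1086 - 463) + 1181)))/4 = -4890*(2839 + (623 + 1181))*(1/4) = -4890*(2839 + 1804)*(1/4) = -4890*4643*(1/4) = -22704270*1/4 = -11352135/2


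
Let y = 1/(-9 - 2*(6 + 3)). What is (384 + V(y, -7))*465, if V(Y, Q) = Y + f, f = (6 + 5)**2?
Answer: 2113270/9 ≈ 2.3481e+5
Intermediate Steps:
f = 121 (f = 11**2 = 121)
y = -1/27 (y = 1/(-9 - 2*9) = 1/(-9 - 18) = 1/(-27) = -1/27 ≈ -0.037037)
V(Y, Q) = 121 + Y (V(Y, Q) = Y + 121 = 121 + Y)
(384 + V(y, -7))*465 = (384 + (121 - 1/27))*465 = (384 + 3266/27)*465 = (13634/27)*465 = 2113270/9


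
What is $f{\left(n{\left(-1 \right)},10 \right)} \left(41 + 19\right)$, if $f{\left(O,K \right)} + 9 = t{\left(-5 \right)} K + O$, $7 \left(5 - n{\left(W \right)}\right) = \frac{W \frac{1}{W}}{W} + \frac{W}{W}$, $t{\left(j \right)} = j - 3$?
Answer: $-5040$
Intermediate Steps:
$t{\left(j \right)} = -3 + j$
$n{\left(W \right)} = \frac{34}{7} - \frac{1}{7 W}$ ($n{\left(W \right)} = 5 - \frac{\frac{W \frac{1}{W}}{W} + \frac{W}{W}}{7} = 5 - \frac{1 \frac{1}{W} + 1}{7} = 5 - \frac{\frac{1}{W} + 1}{7} = 5 - \frac{1 + \frac{1}{W}}{7} = 5 - \left(\frac{1}{7} + \frac{1}{7 W}\right) = \frac{34}{7} - \frac{1}{7 W}$)
$f{\left(O,K \right)} = -9 + O - 8 K$ ($f{\left(O,K \right)} = -9 + \left(\left(-3 - 5\right) K + O\right) = -9 - \left(- O + 8 K\right) = -9 + O - 8 K$)
$f{\left(n{\left(-1 \right)},10 \right)} \left(41 + 19\right) = \left(-9 + \frac{-1 + 34 \left(-1\right)}{7 \left(-1\right)} - 80\right) \left(41 + 19\right) = \left(-9 + \frac{1}{7} \left(-1\right) \left(-1 - 34\right) - 80\right) 60 = \left(-9 + \frac{1}{7} \left(-1\right) \left(-35\right) - 80\right) 60 = \left(-9 + 5 - 80\right) 60 = \left(-84\right) 60 = -5040$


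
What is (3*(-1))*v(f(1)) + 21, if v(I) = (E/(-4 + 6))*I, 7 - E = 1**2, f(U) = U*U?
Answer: 12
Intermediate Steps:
f(U) = U**2
E = 6 (E = 7 - 1*1**2 = 7 - 1*1 = 7 - 1 = 6)
v(I) = 3*I (v(I) = (6/(-4 + 6))*I = (6/2)*I = ((1/2)*6)*I = 3*I)
(3*(-1))*v(f(1)) + 21 = (3*(-1))*(3*1**2) + 21 = -9 + 21 = 12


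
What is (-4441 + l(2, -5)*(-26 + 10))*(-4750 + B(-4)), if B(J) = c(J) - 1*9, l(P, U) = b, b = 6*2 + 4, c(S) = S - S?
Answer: 22353023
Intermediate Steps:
c(S) = 0
b = 16 (b = 12 + 4 = 16)
l(P, U) = 16
B(J) = -9 (B(J) = 0 - 1*9 = 0 - 9 = -9)
(-4441 + l(2, -5)*(-26 + 10))*(-4750 + B(-4)) = (-4441 + 16*(-26 + 10))*(-4750 - 9) = (-4441 + 16*(-16))*(-4759) = (-4441 - 256)*(-4759) = -4697*(-4759) = 22353023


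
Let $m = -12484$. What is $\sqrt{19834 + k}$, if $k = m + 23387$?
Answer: $\sqrt{30737} \approx 175.32$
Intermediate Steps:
$k = 10903$ ($k = -12484 + 23387 = 10903$)
$\sqrt{19834 + k} = \sqrt{19834 + 10903} = \sqrt{30737}$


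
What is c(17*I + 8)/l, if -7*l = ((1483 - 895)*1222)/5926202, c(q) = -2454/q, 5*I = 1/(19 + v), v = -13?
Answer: 18178624635/1099189 ≈ 16538.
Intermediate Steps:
I = 1/30 (I = 1/(5*(19 - 13)) = (⅕)/6 = (⅕)*(⅙) = 1/30 ≈ 0.033333)
l = -51324/2963101 (l = -(1483 - 895)*1222/(7*5926202) = -588*1222/(7*5926202) = -102648/5926202 = -⅐*359268/2963101 = -51324/2963101 ≈ -0.017321)
c(17*I + 8)/l = (-2454/(17*(1/30) + 8))/(-51324/2963101) = -2454/(17/30 + 8)*(-2963101/51324) = -2454/257/30*(-2963101/51324) = -2454*30/257*(-2963101/51324) = -73620/257*(-2963101/51324) = 18178624635/1099189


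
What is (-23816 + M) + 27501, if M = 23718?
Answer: 27403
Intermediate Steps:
(-23816 + M) + 27501 = (-23816 + 23718) + 27501 = -98 + 27501 = 27403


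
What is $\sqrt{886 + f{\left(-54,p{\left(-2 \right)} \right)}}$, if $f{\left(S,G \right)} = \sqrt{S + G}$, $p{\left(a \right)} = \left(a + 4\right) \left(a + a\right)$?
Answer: $\sqrt{886 + i \sqrt{62}} \approx 29.766 + 0.1323 i$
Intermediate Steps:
$p{\left(a \right)} = 2 a \left(4 + a\right)$ ($p{\left(a \right)} = \left(4 + a\right) 2 a = 2 a \left(4 + a\right)$)
$f{\left(S,G \right)} = \sqrt{G + S}$
$\sqrt{886 + f{\left(-54,p{\left(-2 \right)} \right)}} = \sqrt{886 + \sqrt{2 \left(-2\right) \left(4 - 2\right) - 54}} = \sqrt{886 + \sqrt{2 \left(-2\right) 2 - 54}} = \sqrt{886 + \sqrt{-8 - 54}} = \sqrt{886 + \sqrt{-62}} = \sqrt{886 + i \sqrt{62}}$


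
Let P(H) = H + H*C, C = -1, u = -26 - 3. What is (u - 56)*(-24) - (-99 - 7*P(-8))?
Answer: 2139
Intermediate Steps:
u = -29
P(H) = 0 (P(H) = H + H*(-1) = H - H = 0)
(u - 56)*(-24) - (-99 - 7*P(-8)) = (-29 - 56)*(-24) - (-99 - 7*0) = -85*(-24) - (-99 + 0) = 2040 - 1*(-99) = 2040 + 99 = 2139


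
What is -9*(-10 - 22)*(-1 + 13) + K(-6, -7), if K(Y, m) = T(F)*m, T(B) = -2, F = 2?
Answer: 3470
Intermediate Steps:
K(Y, m) = -2*m
-9*(-10 - 22)*(-1 + 13) + K(-6, -7) = -9*(-10 - 22)*(-1 + 13) - 2*(-7) = -(-288)*12 + 14 = -9*(-384) + 14 = 3456 + 14 = 3470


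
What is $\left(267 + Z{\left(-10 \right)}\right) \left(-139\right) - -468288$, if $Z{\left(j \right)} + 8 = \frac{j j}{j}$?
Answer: $433677$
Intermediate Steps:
$Z{\left(j \right)} = -8 + j$ ($Z{\left(j \right)} = -8 + \frac{j j}{j} = -8 + \frac{j^{2}}{j} = -8 + j$)
$\left(267 + Z{\left(-10 \right)}\right) \left(-139\right) - -468288 = \left(267 - 18\right) \left(-139\right) - -468288 = \left(267 - 18\right) \left(-139\right) + 468288 = 249 \left(-139\right) + 468288 = -34611 + 468288 = 433677$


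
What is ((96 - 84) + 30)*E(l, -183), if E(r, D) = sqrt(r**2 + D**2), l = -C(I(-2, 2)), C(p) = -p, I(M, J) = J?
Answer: 42*sqrt(33493) ≈ 7686.5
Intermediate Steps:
l = 2 (l = -(-1)*2 = -1*(-2) = 2)
E(r, D) = sqrt(D**2 + r**2)
((96 - 84) + 30)*E(l, -183) = ((96 - 84) + 30)*sqrt((-183)**2 + 2**2) = (12 + 30)*sqrt(33489 + 4) = 42*sqrt(33493)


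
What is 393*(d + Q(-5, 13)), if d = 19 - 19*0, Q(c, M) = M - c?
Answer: 14541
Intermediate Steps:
d = 19 (d = 19 + 0 = 19)
393*(d + Q(-5, 13)) = 393*(19 + (13 - 1*(-5))) = 393*(19 + (13 + 5)) = 393*(19 + 18) = 393*37 = 14541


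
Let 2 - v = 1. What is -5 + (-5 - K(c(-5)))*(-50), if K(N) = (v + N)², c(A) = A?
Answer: 1045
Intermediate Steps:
v = 1 (v = 2 - 1*1 = 2 - 1 = 1)
K(N) = (1 + N)²
-5 + (-5 - K(c(-5)))*(-50) = -5 + (-5 - (1 - 5)²)*(-50) = -5 + (-5 - 1*(-4)²)*(-50) = -5 + (-5 - 1*16)*(-50) = -5 + (-5 - 16)*(-50) = -5 - 21*(-50) = -5 + 1050 = 1045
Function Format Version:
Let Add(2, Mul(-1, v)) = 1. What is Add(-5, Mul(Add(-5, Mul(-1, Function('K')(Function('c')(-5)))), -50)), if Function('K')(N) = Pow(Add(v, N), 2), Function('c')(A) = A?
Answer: 1045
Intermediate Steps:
v = 1 (v = Add(2, Mul(-1, 1)) = Add(2, -1) = 1)
Function('K')(N) = Pow(Add(1, N), 2)
Add(-5, Mul(Add(-5, Mul(-1, Function('K')(Function('c')(-5)))), -50)) = Add(-5, Mul(Add(-5, Mul(-1, Pow(Add(1, -5), 2))), -50)) = Add(-5, Mul(Add(-5, Mul(-1, Pow(-4, 2))), -50)) = Add(-5, Mul(Add(-5, Mul(-1, 16)), -50)) = Add(-5, Mul(Add(-5, -16), -50)) = Add(-5, Mul(-21, -50)) = Add(-5, 1050) = 1045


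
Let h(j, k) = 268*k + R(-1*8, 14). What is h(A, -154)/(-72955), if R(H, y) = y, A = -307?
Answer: 41258/72955 ≈ 0.56553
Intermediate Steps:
h(j, k) = 14 + 268*k (h(j, k) = 268*k + 14 = 14 + 268*k)
h(A, -154)/(-72955) = (14 + 268*(-154))/(-72955) = (14 - 41272)*(-1/72955) = -41258*(-1/72955) = 41258/72955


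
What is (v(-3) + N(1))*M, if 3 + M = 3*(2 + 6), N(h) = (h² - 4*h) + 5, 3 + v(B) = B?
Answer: -84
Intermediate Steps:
v(B) = -3 + B
N(h) = 5 + h² - 4*h
M = 21 (M = -3 + 3*(2 + 6) = -3 + 3*8 = -3 + 24 = 21)
(v(-3) + N(1))*M = ((-3 - 3) + (5 + 1² - 4*1))*21 = (-6 + (5 + 1 - 4))*21 = (-6 + 2)*21 = -4*21 = -84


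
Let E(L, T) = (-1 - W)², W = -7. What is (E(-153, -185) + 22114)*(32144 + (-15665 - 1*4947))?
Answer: 255433800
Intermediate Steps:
E(L, T) = 36 (E(L, T) = (-1 - 1*(-7))² = (-1 + 7)² = 6² = 36)
(E(-153, -185) + 22114)*(32144 + (-15665 - 1*4947)) = (36 + 22114)*(32144 + (-15665 - 1*4947)) = 22150*(32144 + (-15665 - 4947)) = 22150*(32144 - 20612) = 22150*11532 = 255433800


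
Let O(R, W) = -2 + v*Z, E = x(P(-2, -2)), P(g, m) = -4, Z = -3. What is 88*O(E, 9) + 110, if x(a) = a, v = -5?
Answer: 1254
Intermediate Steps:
E = -4
O(R, W) = 13 (O(R, W) = -2 - 5*(-3) = -2 + 15 = 13)
88*O(E, 9) + 110 = 88*13 + 110 = 1144 + 110 = 1254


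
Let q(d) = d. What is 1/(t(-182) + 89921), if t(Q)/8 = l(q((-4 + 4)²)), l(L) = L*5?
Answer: 1/89921 ≈ 1.1121e-5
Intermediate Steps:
l(L) = 5*L
t(Q) = 0 (t(Q) = 8*(5*(-4 + 4)²) = 8*(5*0²) = 8*(5*0) = 8*0 = 0)
1/(t(-182) + 89921) = 1/(0 + 89921) = 1/89921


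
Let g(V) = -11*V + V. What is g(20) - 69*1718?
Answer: -118742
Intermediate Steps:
g(V) = -10*V
g(20) - 69*1718 = -10*20 - 69*1718 = -200 - 118542 = -118742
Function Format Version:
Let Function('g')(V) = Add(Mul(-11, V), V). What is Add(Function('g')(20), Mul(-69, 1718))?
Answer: -118742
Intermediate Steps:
Function('g')(V) = Mul(-10, V)
Add(Function('g')(20), Mul(-69, 1718)) = Add(Mul(-10, 20), Mul(-69, 1718)) = Add(-200, -118542) = -118742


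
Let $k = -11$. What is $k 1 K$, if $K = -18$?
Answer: $198$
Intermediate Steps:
$k 1 K = \left(-11\right) 1 \left(-18\right) = \left(-11\right) \left(-18\right) = 198$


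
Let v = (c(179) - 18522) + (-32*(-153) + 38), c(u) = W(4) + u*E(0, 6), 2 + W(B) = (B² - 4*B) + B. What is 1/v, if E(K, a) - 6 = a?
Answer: -1/11438 ≈ -8.7428e-5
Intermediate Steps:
E(K, a) = 6 + a
W(B) = -2 + B² - 3*B (W(B) = -2 + ((B² - 4*B) + B) = -2 + (B² - 3*B) = -2 + B² - 3*B)
c(u) = 2 + 12*u (c(u) = (-2 + 4² - 3*4) + u*(6 + 6) = (-2 + 16 - 12) + u*12 = 2 + 12*u)
v = -11438 (v = ((2 + 12*179) - 18522) + (-32*(-153) + 38) = ((2 + 2148) - 18522) + (4896 + 38) = (2150 - 18522) + 4934 = -16372 + 4934 = -11438)
1/v = 1/(-11438) = -1/11438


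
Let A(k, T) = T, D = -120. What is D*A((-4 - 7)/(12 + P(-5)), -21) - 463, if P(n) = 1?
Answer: 2057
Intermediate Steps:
D*A((-4 - 7)/(12 + P(-5)), -21) - 463 = -120*(-21) - 463 = 2520 - 463 = 2057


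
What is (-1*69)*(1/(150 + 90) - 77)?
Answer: 425017/80 ≈ 5312.7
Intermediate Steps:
(-1*69)*(1/(150 + 90) - 77) = -69*(1/240 - 77) = -69*(-18479/240) = 425017/80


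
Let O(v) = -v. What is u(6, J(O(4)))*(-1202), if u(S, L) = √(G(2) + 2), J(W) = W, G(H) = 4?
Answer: -1202*√6 ≈ -2944.3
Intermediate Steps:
u(S, L) = √6 (u(S, L) = √(4 + 2) = √6)
u(6, J(O(4)))*(-1202) = √6*(-1202) = -1202*√6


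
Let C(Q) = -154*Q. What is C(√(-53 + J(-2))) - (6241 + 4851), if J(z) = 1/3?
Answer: -11092 - 154*I*√474/3 ≈ -11092.0 - 1117.6*I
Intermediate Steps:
J(z) = ⅓ (J(z) = 1*(⅓) = ⅓)
C(√(-53 + J(-2))) - (6241 + 4851) = -154*√(-53 + ⅓) - (6241 + 4851) = -154*I*√474/3 - 1*11092 = -154*I*√474/3 - 11092 = -11092 - 154*I*√474/3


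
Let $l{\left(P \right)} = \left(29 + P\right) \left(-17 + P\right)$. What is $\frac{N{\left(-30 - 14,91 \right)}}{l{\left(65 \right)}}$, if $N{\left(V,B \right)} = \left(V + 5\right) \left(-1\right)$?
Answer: $\frac{13}{1504} \approx 0.0086436$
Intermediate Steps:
$N{\left(V,B \right)} = -5 - V$ ($N{\left(V,B \right)} = \left(5 + V\right) \left(-1\right) = -5 - V$)
$l{\left(P \right)} = \left(-17 + P\right) \left(29 + P\right)$
$\frac{N{\left(-30 - 14,91 \right)}}{l{\left(65 \right)}} = \frac{-5 - \left(-30 - 14\right)}{-493 + 65^{2} + 12 \cdot 65} = \frac{-5 - \left(-30 - 14\right)}{-493 + 4225 + 780} = \frac{-5 - -44}{4512} = \left(-5 + 44\right) \frac{1}{4512} = 39 \cdot \frac{1}{4512} = \frac{13}{1504}$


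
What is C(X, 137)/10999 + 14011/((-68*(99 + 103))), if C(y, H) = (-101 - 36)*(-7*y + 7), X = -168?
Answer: -140018485/8887192 ≈ -15.755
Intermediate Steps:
C(y, H) = -959 + 959*y (C(y, H) = -137*(7 - 7*y) = -959 + 959*y)
C(X, 137)/10999 + 14011/((-68*(99 + 103))) = (-959 + 959*(-168))/10999 + 14011/((-68*(99 + 103))) = (-959 - 161112)*(1/10999) + 14011/((-68*202)) = -162071*1/10999 + 14011/(-13736) = -162071/10999 + 14011*(-1/13736) = -162071/10999 - 14011/13736 = -140018485/8887192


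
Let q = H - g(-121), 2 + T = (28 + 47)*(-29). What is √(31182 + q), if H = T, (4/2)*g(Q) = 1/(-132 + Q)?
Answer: √7426324686/506 ≈ 170.31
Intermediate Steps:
g(Q) = 1/(2*(-132 + Q))
T = -2177 (T = -2 + (28 + 47)*(-29) = -2 + 75*(-29) = -2 - 2175 = -2177)
H = -2177
q = -1101561/506 (q = -2177 - 1/(2*(-132 - 121)) = -2177 - 1/(2*(-253)) = -2177 - (-1)/(2*253) = -2177 - 1*(-1/506) = -2177 + 1/506 = -1101561/506 ≈ -2177.0)
√(31182 + q) = √(31182 - 1101561/506) = √(14676531/506) = √7426324686/506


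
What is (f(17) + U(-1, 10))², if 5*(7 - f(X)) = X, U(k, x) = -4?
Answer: 4/25 ≈ 0.16000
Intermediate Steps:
f(X) = 7 - X/5
(f(17) + U(-1, 10))² = ((7 - ⅕*17) - 4)² = ((7 - 17/5) - 4)² = (18/5 - 4)² = (-⅖)² = 4/25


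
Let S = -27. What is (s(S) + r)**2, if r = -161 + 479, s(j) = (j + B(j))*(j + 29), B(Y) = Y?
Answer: 44100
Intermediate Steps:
s(j) = 2*j*(29 + j) (s(j) = (j + j)*(j + 29) = (2*j)*(29 + j) = 2*j*(29 + j))
r = 318
(s(S) + r)**2 = (2*(-27)*(29 - 27) + 318)**2 = (2*(-27)*2 + 318)**2 = (-108 + 318)**2 = 210**2 = 44100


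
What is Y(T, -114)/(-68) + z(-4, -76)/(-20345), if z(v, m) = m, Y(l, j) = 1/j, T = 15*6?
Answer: 609497/157714440 ≈ 0.0038646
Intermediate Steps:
T = 90
Y(T, -114)/(-68) + z(-4, -76)/(-20345) = 1/(-114*(-68)) - 76/(-20345) = -1/114*(-1/68) - 76*(-1/20345) = 1/7752 + 76/20345 = 609497/157714440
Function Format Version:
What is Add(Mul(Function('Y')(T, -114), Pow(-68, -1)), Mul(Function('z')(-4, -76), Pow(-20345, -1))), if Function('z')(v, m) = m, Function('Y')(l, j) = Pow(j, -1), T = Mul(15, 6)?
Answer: Rational(609497, 157714440) ≈ 0.0038646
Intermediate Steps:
T = 90
Add(Mul(Function('Y')(T, -114), Pow(-68, -1)), Mul(Function('z')(-4, -76), Pow(-20345, -1))) = Add(Mul(Pow(-114, -1), Pow(-68, -1)), Mul(-76, Pow(-20345, -1))) = Add(Mul(Rational(-1, 114), Rational(-1, 68)), Mul(-76, Rational(-1, 20345))) = Add(Rational(1, 7752), Rational(76, 20345)) = Rational(609497, 157714440)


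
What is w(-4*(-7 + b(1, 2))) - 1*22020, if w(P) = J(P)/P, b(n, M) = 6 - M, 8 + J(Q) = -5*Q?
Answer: -66077/3 ≈ -22026.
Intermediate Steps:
J(Q) = -8 - 5*Q
w(P) = (-8 - 5*P)/P
w(-4*(-7 + b(1, 2))) - 1*22020 = (-5 - 8*(-1/(4*(-7 + (6 - 1*2))))) - 1*22020 = (-5 - 8*(-1/(4*(-7 + (6 - 2))))) - 22020 = (-5 - 8*(-1/(4*(-7 + 4)))) - 22020 = (-5 - 8/((-4*(-3)))) - 22020 = (-5 - 8/12) - 22020 = (-5 - 8*1/12) - 22020 = (-5 - 2/3) - 22020 = -17/3 - 22020 = -66077/3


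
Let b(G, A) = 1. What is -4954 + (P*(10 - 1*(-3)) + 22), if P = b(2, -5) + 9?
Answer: -4802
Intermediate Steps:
P = 10 (P = 1 + 9 = 10)
-4954 + (P*(10 - 1*(-3)) + 22) = -4954 + (10*(10 - 1*(-3)) + 22) = -4954 + (10*(10 + 3) + 22) = -4954 + (10*13 + 22) = -4954 + (130 + 22) = -4954 + 152 = -4802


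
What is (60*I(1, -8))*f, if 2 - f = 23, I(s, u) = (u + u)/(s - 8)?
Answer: -2880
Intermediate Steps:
I(s, u) = 2*u/(-8 + s) (I(s, u) = (2*u)/(-8 + s) = 2*u/(-8 + s))
f = -21 (f = 2 - 1*23 = 2 - 23 = -21)
(60*I(1, -8))*f = (60*(2*(-8)/(-8 + 1)))*(-21) = (60*(2*(-8)/(-7)))*(-21) = (60*(2*(-8)*(-⅐)))*(-21) = (60*(16/7))*(-21) = (960/7)*(-21) = -2880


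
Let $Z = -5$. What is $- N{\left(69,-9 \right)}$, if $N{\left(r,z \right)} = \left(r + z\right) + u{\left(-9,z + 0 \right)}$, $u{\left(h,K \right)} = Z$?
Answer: $-55$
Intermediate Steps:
$u{\left(h,K \right)} = -5$
$N{\left(r,z \right)} = -5 + r + z$ ($N{\left(r,z \right)} = \left(r + z\right) - 5 = -5 + r + z$)
$- N{\left(69,-9 \right)} = - (-5 + 69 - 9) = \left(-1\right) 55 = -55$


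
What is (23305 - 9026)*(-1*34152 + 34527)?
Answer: 5354625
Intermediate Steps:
(23305 - 9026)*(-1*34152 + 34527) = 14279*(-34152 + 34527) = 14279*375 = 5354625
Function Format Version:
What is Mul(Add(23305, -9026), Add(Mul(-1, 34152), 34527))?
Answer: 5354625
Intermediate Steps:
Mul(Add(23305, -9026), Add(Mul(-1, 34152), 34527)) = Mul(14279, Add(-34152, 34527)) = Mul(14279, 375) = 5354625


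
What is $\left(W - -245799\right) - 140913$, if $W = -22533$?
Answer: $82353$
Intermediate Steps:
$\left(W - -245799\right) - 140913 = \left(-22533 - -245799\right) - 140913 = \left(-22533 + 245799\right) - 140913 = 223266 - 140913 = 82353$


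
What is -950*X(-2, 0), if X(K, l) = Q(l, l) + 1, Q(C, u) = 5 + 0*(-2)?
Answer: -5700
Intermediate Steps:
Q(C, u) = 5 (Q(C, u) = 5 + 0 = 5)
X(K, l) = 6 (X(K, l) = 5 + 1 = 6)
-950*X(-2, 0) = -950*6 = -5700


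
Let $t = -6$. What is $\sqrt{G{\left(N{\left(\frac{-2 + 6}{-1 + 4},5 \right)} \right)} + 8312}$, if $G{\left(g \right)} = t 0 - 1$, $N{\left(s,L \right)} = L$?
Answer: $\sqrt{8311} \approx 91.165$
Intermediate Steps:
$G{\left(g \right)} = -1$ ($G{\left(g \right)} = \left(-6\right) 0 - 1 = 0 - 1 = -1$)
$\sqrt{G{\left(N{\left(\frac{-2 + 6}{-1 + 4},5 \right)} \right)} + 8312} = \sqrt{-1 + 8312} = \sqrt{8311}$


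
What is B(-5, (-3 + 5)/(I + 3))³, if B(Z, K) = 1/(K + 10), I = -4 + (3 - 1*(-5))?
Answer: 343/373248 ≈ 0.00091896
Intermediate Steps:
I = 4 (I = -4 + (3 + 5) = -4 + 8 = 4)
B(Z, K) = 1/(10 + K)
B(-5, (-3 + 5)/(I + 3))³ = (1/(10 + (-3 + 5)/(4 + 3)))³ = (1/(10 + 2/7))³ = (1/(72/7))³ = (7/72)³ = 343/373248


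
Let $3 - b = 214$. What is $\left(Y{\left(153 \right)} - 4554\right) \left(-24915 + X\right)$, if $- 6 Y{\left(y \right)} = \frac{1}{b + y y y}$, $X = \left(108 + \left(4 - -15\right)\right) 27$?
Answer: $\frac{350426792858885}{3581366} \approx 9.7847 \cdot 10^{7}$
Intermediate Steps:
$X = 3429$ ($X = \left(108 + \left(4 + 15\right)\right) 27 = \left(108 + 19\right) 27 = 127 \cdot 27 = 3429$)
$b = -211$ ($b = 3 - 214 = -211$)
$Y{\left(y \right)} = - \frac{1}{6 \left(-211 + y^{3}\right)}$ ($Y{\left(y \right)} = - \frac{1}{6 \left(-211 + y y y\right)} = - \frac{1}{6 \left(-211 + y^{2} y\right)} = - \frac{1}{6 \left(-211 + y^{3}\right)}$)
$\left(Y{\left(153 \right)} - 4554\right) \left(-24915 + X\right) = \left(- \frac{1}{-1266 + 6 \cdot 153^{3}} - 4554\right) \left(-24915 + 3429\right) = \left(- \frac{1}{-1266 + 6 \cdot 3581577} - 4554\right) \left(-21486\right) = \left(- \frac{1}{-1266 + 21489462} - 4554\right) \left(-21486\right) = \left(- \frac{1}{21488196} - 4554\right) \left(-21486\right) = \left(- \frac{97857244585}{21488196}\right) \left(-21486\right) = \frac{350426792858885}{3581366}$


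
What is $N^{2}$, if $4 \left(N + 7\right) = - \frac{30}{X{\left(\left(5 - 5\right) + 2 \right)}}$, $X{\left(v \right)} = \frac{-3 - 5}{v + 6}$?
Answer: $\frac{1}{4} \approx 0.25$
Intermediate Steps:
$X{\left(v \right)} = - \frac{8}{6 + v}$
$N = \frac{1}{2}$ ($N = -7 + \frac{\left(-30\right) \frac{1}{\left(-8\right) \frac{1}{6 + \left(\left(5 - 5\right) + 2\right)}}}{4} = -7 + \frac{\left(-30\right) \frac{1}{\left(-8\right) \frac{1}{6 + \left(0 + 2\right)}}}{4} = -7 + \frac{\left(-30\right) \frac{1}{\left(-8\right) \frac{1}{6 + 2}}}{4} = -7 + \frac{\left(-30\right) \frac{1}{\left(-8\right) \frac{1}{8}}}{4} = -7 + \frac{\left(-30\right) \frac{1}{-1}}{4} = -7 + \frac{\left(-30\right) \left(-1\right)}{4} = -7 + \frac{1}{4} \cdot 30 = -7 + \frac{15}{2} = \frac{1}{2} \approx 0.5$)
$N^{2} = \left(\frac{1}{2}\right)^{2} = \frac{1}{4}$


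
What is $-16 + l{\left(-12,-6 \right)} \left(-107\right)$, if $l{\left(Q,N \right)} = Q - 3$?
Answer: $1589$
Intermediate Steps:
$l{\left(Q,N \right)} = -3 + Q$ ($l{\left(Q,N \right)} = Q - 3 = -3 + Q$)
$-16 + l{\left(-12,-6 \right)} \left(-107\right) = -16 + \left(-3 - 12\right) \left(-107\right) = -16 - -1605 = -16 + 1605 = 1589$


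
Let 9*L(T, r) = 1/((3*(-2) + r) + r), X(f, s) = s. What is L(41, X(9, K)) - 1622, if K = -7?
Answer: -291961/180 ≈ -1622.0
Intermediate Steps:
L(T, r) = 1/(9*(-6 + 2*r)) (L(T, r) = 1/(9*((3*(-2) + r) + r)) = 1/(9*((-6 + r) + r)) = 1/(9*(-6 + 2*r)))
L(41, X(9, K)) - 1622 = 1/(18*(-3 - 7)) - 1622 = (1/18)/(-10) - 1622 = (1/18)*(-⅒) - 1622 = -1/180 - 1622 = -291961/180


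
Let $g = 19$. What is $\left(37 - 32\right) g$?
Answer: $95$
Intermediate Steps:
$\left(37 - 32\right) g = \left(37 - 32\right) 19 = 5 \cdot 19 = 95$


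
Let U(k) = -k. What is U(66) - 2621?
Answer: -2687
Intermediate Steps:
U(66) - 2621 = -1*66 - 2621 = -66 - 2621 = -2687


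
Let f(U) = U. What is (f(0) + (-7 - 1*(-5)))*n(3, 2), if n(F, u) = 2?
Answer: -4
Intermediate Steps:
(f(0) + (-7 - 1*(-5)))*n(3, 2) = (0 + (-7 - 1*(-5)))*2 = (0 + (-7 + 5))*2 = (0 - 2)*2 = -2*2 = -4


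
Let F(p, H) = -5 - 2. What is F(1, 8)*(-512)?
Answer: 3584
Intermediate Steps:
F(p, H) = -7
F(1, 8)*(-512) = -7*(-512) = 3584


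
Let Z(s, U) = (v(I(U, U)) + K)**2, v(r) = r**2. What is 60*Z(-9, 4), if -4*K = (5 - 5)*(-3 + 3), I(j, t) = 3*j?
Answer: 1244160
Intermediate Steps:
K = 0 (K = -(5 - 5)*(-3 + 3)/4 = -0*0 = -1/4*0 = 0)
Z(s, U) = 81*U**4 (Z(s, U) = ((3*U)**2 + 0)**2 = (9*U**2 + 0)**2 = (9*U**2)**2 = 81*U**4)
60*Z(-9, 4) = 60*(81*4**4) = 60*(81*256) = 60*20736 = 1244160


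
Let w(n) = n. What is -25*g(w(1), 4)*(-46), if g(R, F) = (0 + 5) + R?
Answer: 6900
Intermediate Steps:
g(R, F) = 5 + R
-25*g(w(1), 4)*(-46) = -25*(5 + 1)*(-46) = -25*6*(-46) = -150*(-46) = 6900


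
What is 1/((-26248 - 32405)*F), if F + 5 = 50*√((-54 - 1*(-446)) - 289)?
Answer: -1/3020336235 - 2*√103/604067247 ≈ -3.3933e-8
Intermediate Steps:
F = -5 + 50*√103 (F = -5 + 50*√((-54 - 1*(-446)) - 289) = -5 + 50*√((-54 + 446) - 289) = -5 + 50*√(392 - 289) = -5 + 50*√103 ≈ 502.44)
1/((-26248 - 32405)*F) = 1/((-26248 - 32405)*(-5 + 50*√103)) = 1/((-58653)*(-5 + 50*√103)) = -1/(58653*(-5 + 50*√103))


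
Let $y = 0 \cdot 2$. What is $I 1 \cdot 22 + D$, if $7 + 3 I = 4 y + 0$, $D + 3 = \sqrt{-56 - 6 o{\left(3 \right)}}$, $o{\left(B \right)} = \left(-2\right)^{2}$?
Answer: $- \frac{163}{3} + 4 i \sqrt{5} \approx -54.333 + 8.9443 i$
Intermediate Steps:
$y = 0$
$o{\left(B \right)} = 4$
$D = -3 + 4 i \sqrt{5}$ ($D = -3 + \sqrt{-56 - 24} = -3 + \sqrt{-80} = -3 + 4 i \sqrt{5} \approx -3.0 + 8.9443 i$)
$I = - \frac{7}{3}$ ($I = - \frac{7}{3} + \frac{4 \cdot 0 + 0}{3} = - \frac{7}{3} + \frac{0 + 0}{3} = - \frac{7}{3} + \frac{1}{3} \cdot 0 = - \frac{7}{3} + 0 = - \frac{7}{3} \approx -2.3333$)
$I 1 \cdot 22 + D = \left(- \frac{7}{3}\right) 1 \cdot 22 - \left(3 - 4 i \sqrt{5}\right) = \left(- \frac{7}{3}\right) 22 - \left(3 - 4 i \sqrt{5}\right) = - \frac{154}{3} - \left(3 - 4 i \sqrt{5}\right) = - \frac{163}{3} + 4 i \sqrt{5}$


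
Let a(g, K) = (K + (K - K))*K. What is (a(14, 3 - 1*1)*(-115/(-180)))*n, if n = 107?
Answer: 2461/9 ≈ 273.44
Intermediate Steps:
a(g, K) = K² (a(g, K) = (K + 0)*K = K*K = K²)
(a(14, 3 - 1*1)*(-115/(-180)))*n = ((3 - 1*1)²*(-115/(-180)))*107 = ((3 - 1)²*(-115*(-1/180)))*107 = (2²*(23/36))*107 = (4*(23/36))*107 = (23/9)*107 = 2461/9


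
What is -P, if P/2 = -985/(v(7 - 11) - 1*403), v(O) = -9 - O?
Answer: -985/204 ≈ -4.8284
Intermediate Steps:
P = 985/204 (P = 2*(-985/((-9 - (7 - 11)) - 1*403)) = 2*(-985/((-9 - 1*(-4)) - 403)) = 2*(-985/((-9 + 4) - 403)) = 2*(-985/(-5 - 403)) = 2*(-985/(-408)) = 2*(-985*(-1/408)) = 2*(985/408) = 985/204 ≈ 4.8284)
-P = -1*985/204 = -985/204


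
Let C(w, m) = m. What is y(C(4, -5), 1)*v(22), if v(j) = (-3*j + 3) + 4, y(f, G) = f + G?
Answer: 236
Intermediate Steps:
y(f, G) = G + f
v(j) = 7 - 3*j (v(j) = (3 - 3*j) + 4 = 7 - 3*j)
y(C(4, -5), 1)*v(22) = (1 - 5)*(7 - 3*22) = -4*(7 - 66) = -4*(-59) = 236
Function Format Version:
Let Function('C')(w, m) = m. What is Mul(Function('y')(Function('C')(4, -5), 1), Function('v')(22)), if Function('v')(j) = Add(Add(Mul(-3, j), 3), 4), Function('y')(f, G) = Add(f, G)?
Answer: 236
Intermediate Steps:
Function('y')(f, G) = Add(G, f)
Function('v')(j) = Add(7, Mul(-3, j)) (Function('v')(j) = Add(Add(3, Mul(-3, j)), 4) = Add(7, Mul(-3, j)))
Mul(Function('y')(Function('C')(4, -5), 1), Function('v')(22)) = Mul(Add(1, -5), Add(7, Mul(-3, 22))) = Mul(-4, Add(7, -66)) = Mul(-4, -59) = 236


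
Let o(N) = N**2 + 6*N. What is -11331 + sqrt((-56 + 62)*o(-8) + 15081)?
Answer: -11331 + sqrt(15177) ≈ -11208.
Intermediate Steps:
-11331 + sqrt((-56 + 62)*o(-8) + 15081) = -11331 + sqrt((-56 + 62)*(-8*(6 - 8)) + 15081) = -11331 + sqrt(6*(-8*(-2)) + 15081) = -11331 + sqrt(6*16 + 15081) = -11331 + sqrt(96 + 15081) = -11331 + sqrt(15177)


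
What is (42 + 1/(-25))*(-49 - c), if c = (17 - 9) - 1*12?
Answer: -9441/5 ≈ -1888.2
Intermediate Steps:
c = -4 (c = 8 - 12 = -4)
(42 + 1/(-25))*(-49 - c) = (42 + 1/(-25))*(-49 - 1*(-4)) = (42 - 1/25)*(-49 + 4) = (1049/25)*(-45) = -9441/5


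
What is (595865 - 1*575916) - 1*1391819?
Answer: -1371870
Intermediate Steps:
(595865 - 1*575916) - 1*1391819 = (595865 - 575916) - 1391819 = 19949 - 1391819 = -1371870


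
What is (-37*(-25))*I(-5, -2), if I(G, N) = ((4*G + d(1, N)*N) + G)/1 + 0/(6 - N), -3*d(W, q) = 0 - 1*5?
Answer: -78625/3 ≈ -26208.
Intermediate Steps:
d(W, q) = 5/3 (d(W, q) = -(0 - 1*5)/3 = -(0 - 5)/3 = -⅓*(-5) = 5/3)
I(G, N) = 5*G + 5*N/3 (I(G, N) = ((4*G + 5*N/3) + G)/1 + 0/(6 - N) = (5*G + 5*N/3)*1 + 0 = (5*G + 5*N/3) + 0 = 5*G + 5*N/3)
(-37*(-25))*I(-5, -2) = (-37*(-25))*(5*(-5) + (5/3)*(-2)) = 925*(-25 - 10/3) = 925*(-85/3) = -78625/3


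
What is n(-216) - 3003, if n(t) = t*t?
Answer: 43653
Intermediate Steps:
n(t) = t²
n(-216) - 3003 = (-216)² - 3003 = 46656 - 3003 = 43653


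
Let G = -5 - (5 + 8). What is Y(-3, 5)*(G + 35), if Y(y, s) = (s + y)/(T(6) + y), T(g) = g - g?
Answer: -34/3 ≈ -11.333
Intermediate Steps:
T(g) = 0
G = -18 (G = -5 - 1*13 = -5 - 13 = -18)
Y(y, s) = (s + y)/y (Y(y, s) = (s + y)/(0 + y) = (s + y)/y)
Y(-3, 5)*(G + 35) = ((5 - 3)/(-3))*(-18 + 35) = -⅓*2*17 = -⅔*17 = -34/3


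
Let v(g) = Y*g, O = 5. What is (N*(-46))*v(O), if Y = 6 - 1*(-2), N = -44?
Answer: 80960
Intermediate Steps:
Y = 8 (Y = 6 + 2 = 8)
v(g) = 8*g
(N*(-46))*v(O) = (-44*(-46))*(8*5) = 2024*40 = 80960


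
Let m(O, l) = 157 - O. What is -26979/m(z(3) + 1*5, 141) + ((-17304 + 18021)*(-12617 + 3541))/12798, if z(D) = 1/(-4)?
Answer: -296898422/432999 ≈ -685.68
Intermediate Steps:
z(D) = -¼
-26979/m(z(3) + 1*5, 141) + ((-17304 + 18021)*(-12617 + 3541))/12798 = -26979/(157 - (-¼ + 1*5)) + ((-17304 + 18021)*(-12617 + 3541))/12798 = -26979/(157 - (-¼ + 5)) + (717*(-9076))*(1/12798) = -26979/(157 - 1*19/4) - 6507492*1/12798 = -26979/(157 - 19/4) - 1084582/2133 = -26979/609/4 - 1084582/2133 = -26979*4/609 - 1084582/2133 = -35972/203 - 1084582/2133 = -296898422/432999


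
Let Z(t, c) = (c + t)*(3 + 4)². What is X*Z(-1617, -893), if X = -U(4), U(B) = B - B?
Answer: 0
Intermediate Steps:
U(B) = 0
X = 0 (X = -1*0 = 0)
Z(t, c) = 49*c + 49*t (Z(t, c) = (c + t)*7² = (c + t)*49 = 49*c + 49*t)
X*Z(-1617, -893) = 0*(49*(-893) + 49*(-1617)) = 0*(-43757 - 79233) = 0*(-122990) = 0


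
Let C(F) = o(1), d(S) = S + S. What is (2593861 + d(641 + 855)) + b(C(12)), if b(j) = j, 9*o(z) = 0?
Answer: 2596853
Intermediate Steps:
d(S) = 2*S
o(z) = 0 (o(z) = (⅑)*0 = 0)
C(F) = 0
(2593861 + d(641 + 855)) + b(C(12)) = (2593861 + 2*(641 + 855)) + 0 = (2593861 + 2*1496) + 0 = (2593861 + 2992) + 0 = 2596853 + 0 = 2596853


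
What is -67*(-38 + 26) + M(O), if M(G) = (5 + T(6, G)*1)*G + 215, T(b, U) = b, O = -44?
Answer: 535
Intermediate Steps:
M(G) = 215 + 11*G (M(G) = (5 + 6*1)*G + 215 = (5 + 6)*G + 215 = 11*G + 215 = 215 + 11*G)
-67*(-38 + 26) + M(O) = -67*(-38 + 26) + (215 + 11*(-44)) = -67*(-12) + (215 - 484) = 804 - 269 = 535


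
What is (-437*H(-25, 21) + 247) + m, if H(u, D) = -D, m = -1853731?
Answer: -1844307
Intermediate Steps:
(-437*H(-25, 21) + 247) + m = (-(-437)*21 + 247) - 1853731 = (-437*(-21) + 247) - 1853731 = (9177 + 247) - 1853731 = 9424 - 1853731 = -1844307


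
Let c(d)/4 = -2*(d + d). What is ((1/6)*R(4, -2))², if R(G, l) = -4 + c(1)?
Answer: 100/9 ≈ 11.111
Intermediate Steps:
c(d) = -16*d (c(d) = 4*(-2*(d + d)) = 4*(-4*d) = -16*d)
R(G, l) = -20 (R(G, l) = -4 - 16*1 = -4 - 16 = -20)
((1/6)*R(4, -2))² = ((1/6)*(-20))² = ((1*(⅙))*(-20))² = ((⅙)*(-20))² = (-10/3)² = 100/9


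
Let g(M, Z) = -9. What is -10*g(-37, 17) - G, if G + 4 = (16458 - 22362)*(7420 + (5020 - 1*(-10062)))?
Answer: 132851902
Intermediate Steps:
G = -132851812 (G = -4 + (16458 - 22362)*(7420 + (5020 - 1*(-10062))) = -4 - 5904*(7420 + (5020 + 10062)) = -4 - 5904*(7420 + 15082) = -4 - 5904*22502 = -4 - 132851808 = -132851812)
-10*g(-37, 17) - G = -10*(-9) - 1*(-132851812) = 90 + 132851812 = 132851902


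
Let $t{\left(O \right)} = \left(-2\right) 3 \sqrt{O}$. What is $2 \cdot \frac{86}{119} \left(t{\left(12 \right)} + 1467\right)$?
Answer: $\frac{252324}{119} - \frac{2064 \sqrt{3}}{119} \approx 2090.3$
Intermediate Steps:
$t{\left(O \right)} = - 6 \sqrt{O}$
$2 \cdot \frac{86}{119} \left(t{\left(12 \right)} + 1467\right) = 2 \cdot \frac{86}{119} \left(- 6 \sqrt{12} + 1467\right) = 2 \cdot 86 \cdot \frac{1}{119} \left(- 6 \cdot 2 \sqrt{3} + 1467\right) = 2 \cdot \frac{86}{119} \left(- 12 \sqrt{3} + 1467\right) = \frac{172 \left(1467 - 12 \sqrt{3}\right)}{119} = \frac{252324}{119} - \frac{2064 \sqrt{3}}{119}$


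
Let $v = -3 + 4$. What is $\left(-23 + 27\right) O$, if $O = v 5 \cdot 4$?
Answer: $80$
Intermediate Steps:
$v = 1$
$O = 20$ ($O = 1 \cdot 5 \cdot 4 = 5 \cdot 4 = 20$)
$\left(-23 + 27\right) O = \left(-23 + 27\right) 20 = 4 \cdot 20 = 80$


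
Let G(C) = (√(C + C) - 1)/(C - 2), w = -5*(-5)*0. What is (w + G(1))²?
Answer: (1 - √2)² ≈ 0.17157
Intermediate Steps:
w = 0 (w = 25*0 = 0)
G(C) = (-1 + √2*√C)/(-2 + C) (G(C) = (√(2*C) - 1)/(-2 + C) = (√2*√C - 1)/(-2 + C) = (-1 + √2*√C)/(-2 + C))
(w + G(1))² = (0 + (-1 + √2*√1)/(-2 + 1))² = (0 + (-1 + √2*1)/(-1))² = (0 - (-1 + √2))² = (0 + (1 - √2))² = (1 - √2)²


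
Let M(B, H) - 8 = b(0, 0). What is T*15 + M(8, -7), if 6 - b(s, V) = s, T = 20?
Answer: 314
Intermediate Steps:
b(s, V) = 6 - s
M(B, H) = 14 (M(B, H) = 8 + (6 - 1*0) = 8 + (6 + 0) = 8 + 6 = 14)
T*15 + M(8, -7) = 20*15 + 14 = 300 + 14 = 314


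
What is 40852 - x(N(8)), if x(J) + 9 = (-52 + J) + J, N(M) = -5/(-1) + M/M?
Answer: 40901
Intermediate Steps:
N(M) = 6 (N(M) = -5*(-1) + 1 = 5 + 1 = 6)
x(J) = -61 + 2*J (x(J) = -9 + ((-52 + J) + J) = -9 + (-52 + 2*J) = -61 + 2*J)
40852 - x(N(8)) = 40852 - (-61 + 2*6) = 40852 - (-61 + 12) = 40852 - 1*(-49) = 40852 + 49 = 40901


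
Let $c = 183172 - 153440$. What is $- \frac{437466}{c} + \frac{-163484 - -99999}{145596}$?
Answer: $- \frac{16395208939}{1082215068} \approx -15.15$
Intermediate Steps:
$c = 29732$ ($c = 183172 - 153440 = 29732$)
$- \frac{437466}{c} + \frac{-163484 - -99999}{145596} = - \frac{437466}{29732} + \frac{-163484 - -99999}{145596} = \left(-437466\right) \frac{1}{29732} + \left(-163484 + 99999\right) \frac{1}{145596} = - \frac{218733}{14866} - \frac{63485}{145596} = - \frac{16395208939}{1082215068}$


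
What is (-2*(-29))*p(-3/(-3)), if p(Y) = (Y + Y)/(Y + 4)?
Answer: 116/5 ≈ 23.200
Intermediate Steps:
p(Y) = 2*Y/(4 + Y) (p(Y) = (2*Y)/(4 + Y) = 2*Y/(4 + Y))
(-2*(-29))*p(-3/(-3)) = (-2*(-29))*(2*(-3/(-3))/(4 - 3/(-3))) = 58*(2*(-3*(-⅓))/(4 - 3*(-⅓))) = 58*(2*1/(4 + 1)) = 58*(2*1/5) = 58*(2*1*(⅕)) = 58*(⅖) = 116/5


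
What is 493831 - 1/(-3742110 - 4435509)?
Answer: 4038361768390/8177619 ≈ 4.9383e+5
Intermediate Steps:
493831 - 1/(-3742110 - 4435509) = 493831 - 1/(-8177619) = 493831 - 1*(-1/8177619) = 493831 + 1/8177619 = 4038361768390/8177619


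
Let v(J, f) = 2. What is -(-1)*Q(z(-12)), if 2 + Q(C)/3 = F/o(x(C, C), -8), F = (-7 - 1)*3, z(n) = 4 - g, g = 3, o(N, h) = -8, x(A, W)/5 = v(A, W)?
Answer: 3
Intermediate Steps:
x(A, W) = 10 (x(A, W) = 5*2 = 10)
z(n) = 1 (z(n) = 4 - 1*3 = 4 - 3 = 1)
F = -24 (F = -8*3 = -24)
Q(C) = 3 (Q(C) = -6 + 3*(-24/(-8)) = -6 + 3*(-24*(-⅛)) = -6 + 3*3 = -6 + 9 = 3)
-(-1)*Q(z(-12)) = -(-1)*3 = -1*(-3) = 3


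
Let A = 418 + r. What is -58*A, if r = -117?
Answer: -17458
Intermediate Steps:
A = 301 (A = 418 - 117 = 301)
-58*A = -58*301 = -17458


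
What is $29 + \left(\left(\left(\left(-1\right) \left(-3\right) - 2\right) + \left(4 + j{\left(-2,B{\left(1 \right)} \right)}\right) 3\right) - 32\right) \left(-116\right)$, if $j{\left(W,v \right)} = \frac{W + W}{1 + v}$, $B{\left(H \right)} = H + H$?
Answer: $2697$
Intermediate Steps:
$B{\left(H \right)} = 2 H$
$j{\left(W,v \right)} = \frac{2 W}{1 + v}$
$29 + \left(\left(\left(\left(-1\right) \left(-3\right) - 2\right) + \left(4 + j{\left(-2,B{\left(1 \right)} \right)}\right) 3\right) - 32\right) \left(-116\right) = 29 + \left(\left(\left(\left(-1\right) \left(-3\right) - 2\right) + \left(4 + 2 \left(-2\right) \frac{1}{1 + 2 \cdot 1}\right) 3\right) - 32\right) \left(-116\right) = 29 + \left(\left(\left(3 - 2\right) + \left(4 + 2 \left(-2\right) \frac{1}{1 + 2}\right) 3\right) - 32\right) \left(-116\right) = 29 + \left(\left(1 + \left(4 + 2 \left(-2\right) \frac{1}{3}\right) 3\right) - 32\right) \left(-116\right) = 29 + \left(\left(1 + \left(4 - \frac{4}{3}\right) 3\right) - 32\right) \left(-116\right) = 29 + \left(\left(1 + \frac{8}{3} \cdot 3\right) - 32\right) \left(-116\right) = 29 + \left(\left(1 + 8\right) - 32\right) \left(-116\right) = 29 + \left(9 - 32\right) \left(-116\right) = 29 - -2668 = 29 + 2668 = 2697$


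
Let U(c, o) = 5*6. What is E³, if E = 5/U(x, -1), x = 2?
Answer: 1/216 ≈ 0.0046296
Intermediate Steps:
U(c, o) = 30
E = ⅙ (E = 5/30 = 5*(1/30) = ⅙ ≈ 0.16667)
E³ = (⅙)³ = 1/216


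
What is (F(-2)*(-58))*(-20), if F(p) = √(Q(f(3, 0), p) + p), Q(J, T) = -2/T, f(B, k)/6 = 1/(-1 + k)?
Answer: 1160*I ≈ 1160.0*I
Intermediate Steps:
f(B, k) = 6/(-1 + k)
F(p) = √(p - 2/p) (F(p) = √(-2/p + p) = √(p - 2/p))
(F(-2)*(-58))*(-20) = (√(-2 - 2/(-2))*(-58))*(-20) = (√(-2 - 2*(-½))*(-58))*(-20) = (√(-2 + 1)*(-58))*(-20) = (√(-1)*(-58))*(-20) = (I*(-58))*(-20) = -58*I*(-20) = 1160*I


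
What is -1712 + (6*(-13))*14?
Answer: -2804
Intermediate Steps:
-1712 + (6*(-13))*14 = -1712 - 78*14 = -1712 - 1092 = -2804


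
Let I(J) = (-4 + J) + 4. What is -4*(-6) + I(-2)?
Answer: 22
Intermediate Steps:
I(J) = J
-4*(-6) + I(-2) = -4*(-6) - 2 = 24 - 2 = 22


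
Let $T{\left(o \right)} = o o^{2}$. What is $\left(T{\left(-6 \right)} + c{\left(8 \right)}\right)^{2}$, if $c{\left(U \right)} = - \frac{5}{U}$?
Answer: $\frac{3003289}{64} \approx 46926.0$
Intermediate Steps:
$T{\left(o \right)} = o^{3}$
$\left(T{\left(-6 \right)} + c{\left(8 \right)}\right)^{2} = \left(\left(-6\right)^{3} - \frac{5}{8}\right)^{2} = \left(-216 - \frac{5}{8}\right)^{2} = \left(- \frac{1733}{8}\right)^{2} = \frac{3003289}{64}$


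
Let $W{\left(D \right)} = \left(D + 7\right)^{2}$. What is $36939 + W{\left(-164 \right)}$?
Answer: $61588$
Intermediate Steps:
$W{\left(D \right)} = \left(7 + D\right)^{2}$
$36939 + W{\left(-164 \right)} = 36939 + \left(7 - 164\right)^{2} = 36939 + \left(-157\right)^{2} = 36939 + 24649 = 61588$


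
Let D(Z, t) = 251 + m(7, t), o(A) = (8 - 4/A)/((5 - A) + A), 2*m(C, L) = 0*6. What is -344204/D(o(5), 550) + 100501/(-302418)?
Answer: -104118711023/75906918 ≈ -1371.7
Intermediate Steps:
m(C, L) = 0 (m(C, L) = (0*6)/2 = (1/2)*0 = 0)
o(A) = 8/5 - 4/(5*A) (o(A) = (8 - 4/A)/5 = (8 - 4/A)*(1/5) = 8/5 - 4/(5*A))
D(Z, t) = 251 (D(Z, t) = 251 + 0 = 251)
-344204/D(o(5), 550) + 100501/(-302418) = -344204/251 + 100501/(-302418) = -344204*1/251 + 100501*(-1/302418) = -344204/251 - 100501/302418 = -104118711023/75906918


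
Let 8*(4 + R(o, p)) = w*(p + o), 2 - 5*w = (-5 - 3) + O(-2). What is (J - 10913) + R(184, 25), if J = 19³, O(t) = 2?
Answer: -20081/5 ≈ -4016.2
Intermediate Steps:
J = 6859
w = 8/5 (w = ⅖ - ((-5 - 3) + 2)/5 = ⅖ - (-8 + 2)/5 = ⅖ - ⅕*(-6) = ⅖ + 6/5 = 8/5 ≈ 1.6000)
R(o, p) = -4 + o/5 + p/5 (R(o, p) = -4 + (8*(p + o)/5)/8 = -4 + (8*(o + p)/5)/8 = -4 + (8*o/5 + 8*p/5)/8 = -4 + (o/5 + p/5) = -4 + o/5 + p/5)
(J - 10913) + R(184, 25) = (6859 - 10913) + (-4 + (⅕)*184 + (⅕)*25) = -4054 + (-4 + 184/5 + 5) = -4054 + 189/5 = -20081/5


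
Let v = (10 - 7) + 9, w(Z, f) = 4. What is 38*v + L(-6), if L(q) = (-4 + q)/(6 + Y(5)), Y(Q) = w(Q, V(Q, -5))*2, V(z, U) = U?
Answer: 3187/7 ≈ 455.29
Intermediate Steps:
Y(Q) = 8 (Y(Q) = 4*2 = 8)
L(q) = -2/7 + q/14 (L(q) = (-4 + q)/(6 + 8) = (-4 + q)/14 = (-4 + q)*(1/14) = -2/7 + q/14)
v = 12 (v = 3 + 9 = 12)
38*v + L(-6) = 38*12 + (-2/7 + (1/14)*(-6)) = 456 + (-2/7 - 3/7) = 456 - 5/7 = 3187/7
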